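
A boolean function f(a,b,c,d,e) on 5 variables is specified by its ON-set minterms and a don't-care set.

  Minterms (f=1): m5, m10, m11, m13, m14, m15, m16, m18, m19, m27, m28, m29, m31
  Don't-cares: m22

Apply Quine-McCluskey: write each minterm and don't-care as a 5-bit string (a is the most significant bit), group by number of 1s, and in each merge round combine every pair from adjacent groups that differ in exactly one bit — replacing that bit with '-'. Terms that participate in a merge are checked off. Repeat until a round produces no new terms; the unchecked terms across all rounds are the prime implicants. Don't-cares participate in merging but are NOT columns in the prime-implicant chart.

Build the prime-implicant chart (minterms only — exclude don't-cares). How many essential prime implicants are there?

size-2^0 implicants → 00101(✓)  01010(✓)  01011(✓)  01101(✓)  01110(✓)  01111(✓)  10000(✓)  10010(✓)  10011(✓)  10110(✓)  11011(✓)  11100(✓)  11101(✓)  11111(✓)
size-2^1 implicants → -1011(✓)  -1101(✓)  -1111(✓)  0-101  01-10(✓)  01-11(✓)  0101-(✓)  011-1(✓)  0111-(✓)  1-011  10-10  100-0  1001-  11-11(✓)  111-1(✓)  1110-
size-2^2 implicants → -1-11  -11-1  01-1-
Unchecked terms (primes): -1-11, -11-1, 0-101, 01-1-, 1-011, 10-10, 100-0, 1001-, 1110-
Minterm coverage:
  m5 ⊆ 0-101 [E]
  m10 ⊆ 01-1- [E]
  m11 ⊆ -1-11,01-1-
  m13 ⊆ -11-1,0-101
  m14 ⊆ 01-1- [E]
  m15 ⊆ -1-11,-11-1,01-1-
  m16 ⊆ 100-0 [E]
  m18 ⊆ 10-10,100-0,1001-
  m19 ⊆ 1-011,1001-
  m27 ⊆ -1-11,1-011
  m28 ⊆ 1110- [E]
  m29 ⊆ -11-1,1110-
  m31 ⊆ -1-11,-11-1
E = {0-101, 01-1-, 100-0, 1110-}

4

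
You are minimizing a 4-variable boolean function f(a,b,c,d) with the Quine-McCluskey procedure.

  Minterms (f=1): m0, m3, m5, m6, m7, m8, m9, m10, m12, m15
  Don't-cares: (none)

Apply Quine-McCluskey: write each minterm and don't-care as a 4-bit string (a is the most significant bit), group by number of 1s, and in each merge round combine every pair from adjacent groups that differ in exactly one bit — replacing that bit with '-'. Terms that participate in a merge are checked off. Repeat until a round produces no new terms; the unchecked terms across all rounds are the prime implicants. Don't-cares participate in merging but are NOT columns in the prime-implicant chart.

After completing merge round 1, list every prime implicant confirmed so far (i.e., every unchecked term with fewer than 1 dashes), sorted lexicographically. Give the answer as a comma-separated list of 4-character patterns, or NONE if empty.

Round 0: 0000✓ 0011✓ 0101✓ 0110✓ 0111✓ 1000✓ 1001✓ 1010✓ 1100✓ 1111✓
Round 1: -000 -111 0-11 01-1 011- 1-00 10-0 100-
PIs = {-000, -111, 0-11, 01-1, 011-, 1-00, 10-0, 100-}

NONE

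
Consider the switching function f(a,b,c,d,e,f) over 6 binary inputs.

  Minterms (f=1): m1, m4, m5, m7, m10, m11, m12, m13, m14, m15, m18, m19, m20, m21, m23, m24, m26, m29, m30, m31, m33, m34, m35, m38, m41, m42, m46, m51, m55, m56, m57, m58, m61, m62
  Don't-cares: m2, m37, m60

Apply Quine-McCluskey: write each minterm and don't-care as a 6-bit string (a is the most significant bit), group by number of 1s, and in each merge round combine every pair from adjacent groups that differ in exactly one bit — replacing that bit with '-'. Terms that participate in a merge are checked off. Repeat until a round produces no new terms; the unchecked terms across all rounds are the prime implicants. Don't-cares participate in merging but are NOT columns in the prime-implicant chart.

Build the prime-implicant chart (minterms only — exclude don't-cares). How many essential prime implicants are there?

size-2^0 implicants → 000001(✓)  000010(✓)  000100(✓)  000101(✓)  000111(✓)  001010(✓)  001011(✓)  001100(✓)  001101(✓)  001110(✓)  001111(✓)  010010(✓)  010011(✓)  010100(✓)  010101(✓)  010111(✓)  011000(✓)  011010(✓)  011101(✓)  011110(✓)  011111(✓)  100001(✓)  100010(✓)  100011(✓)  100101(✓)  100110(✓)  101001(✓)  101010(✓)  101110(✓)  110011(✓)  110111(✓)  111000(✓)  111001(✓)  111010(✓)  111100(✓)  111101(✓)  111110(✓)
size-2^1 implicants → -00001(✓)  -00010(✓)  -00101(✓)  -01010(✓)  -01110(✓)  -10011(✓)  -10111(✓)  -11000(✓)  -11010(✓)  -11101  -11110(✓)  0-0010(✓)  0-0100(✓)  0-0101(✓)  0-0111(✓)  0-1010(✓)  0-1101(✓)  0-1110(✓)  0-1111(✓)  00-010(✓)  00-100(✓)  00-101(✓)  00-111(✓)  000-01(✓)  0001-1(✓)  00010-(✓)  001-10(✓)  001-11(✓)  00101-(✓)  0011-0(✓)  0011-1(✓)  00110-(✓)  00111-(✓)  01-010(✓)  01-101(✓)  01-111(✓)  010-11(✓)  01001-  0101-1(✓)  01010-(✓)  011-10(✓)  0110-0(✓)  0111-1(✓)  01111-(✓)  1-0011  1-1001  1-1010(✓)  1-1110(✓)  10-001  10-010(✓)  10-110(✓)  100-01(✓)  100-10(✓)  1000-1  10001-  101-10(✓)  110-11(✓)  111-00(✓)  111-01(✓)  111-10(✓)  1110-0(✓)  11100-(✓)  1111-0(✓)  11110-(✓)
size-2^2 implicants → --1010(✓)  --1110(✓)  -0-010  -00-01  -01-10(✓)  -10-11  -11-10(✓)  -110-0  0--010  0--101(✓)  0--111(✓)  0-01-1(✓)  0-010-  0-1-10(✓)  0-11-1(✓)  0-111-  00-1-1(✓)  00-10-  001-1-  0011--  01-1-1(✓)  1-1-10(✓)  10--10  111--0  111-0-
size-2^3 implicants → --1-10  0--1-1
Unchecked terms (primes): --1-10, -0-010, -00-01, -10-11, -110-0, -11101, 0--010, 0--1-1, 0-010-, 0-111-, 00-10-, 001-1-, 0011--, 01001-, 1-0011, 1-1001, 10--10, 10-001, 1000-1, 10001-, 111--0, 111-0-
Minterm coverage:
  m1 ⊆ -00-01 [E]
  m4 ⊆ 0-010-,00-10-
  m5 ⊆ -00-01,0--1-1,0-010-,00-10-
  m7 ⊆ 0--1-1 [E]
  m10 ⊆ --1-10,-0-010,0--010,001-1-
  m11 ⊆ 001-1- [E]
  m12 ⊆ 00-10-,0011--
  m13 ⊆ 0--1-1,00-10-,0011--
  m14 ⊆ --1-10,0-111-,001-1-,0011--
  m15 ⊆ 0--1-1,0-111-,001-1-,0011--
  m18 ⊆ 0--010,01001-
  m19 ⊆ -10-11,01001-
  m20 ⊆ 0-010- [E]
  m21 ⊆ 0--1-1,0-010-
  m23 ⊆ -10-11,0--1-1
  m24 ⊆ -110-0 [E]
  m26 ⊆ --1-10,-110-0,0--010
  m29 ⊆ -11101,0--1-1
  m30 ⊆ --1-10,0-111-
  m31 ⊆ 0--1-1,0-111-
  m33 ⊆ -00-01,10-001,1000-1
  m34 ⊆ -0-010,10--10,10001-
  m35 ⊆ 1-0011,1000-1,10001-
  m38 ⊆ 10--10 [E]
  m41 ⊆ 1-1001,10-001
  m42 ⊆ --1-10,-0-010,10--10
  m46 ⊆ --1-10,10--10
  m51 ⊆ -10-11,1-0011
  m55 ⊆ -10-11 [E]
  m56 ⊆ -110-0,111--0,111-0-
  m57 ⊆ 1-1001,111-0-
  m58 ⊆ --1-10,-110-0,111--0
  m61 ⊆ -11101,111-0-
  m62 ⊆ --1-10,111--0
E = {-00-01, -10-11, -110-0, 0--1-1, 0-010-, 001-1-, 10--10}

7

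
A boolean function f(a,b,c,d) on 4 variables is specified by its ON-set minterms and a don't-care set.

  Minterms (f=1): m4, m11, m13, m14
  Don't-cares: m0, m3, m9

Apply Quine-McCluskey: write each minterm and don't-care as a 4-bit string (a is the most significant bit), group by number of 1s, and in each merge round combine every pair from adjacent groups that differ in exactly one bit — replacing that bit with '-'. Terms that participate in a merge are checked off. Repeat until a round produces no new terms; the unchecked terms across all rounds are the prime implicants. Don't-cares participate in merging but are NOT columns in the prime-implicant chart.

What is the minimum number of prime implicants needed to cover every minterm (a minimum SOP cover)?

4

[col 0] 0000*, 0011*, 0100*, 1001*, 1011*, 1101*, 1110
[col 1] -011, 0-00, 1-01, 10-1
Prime implicants: -011, 0-00, 1-01, 10-1, 1110
PI chart (minterm → PIs covering it):
  4 | 0-00  (sole → essential)
  11 | -011,10-1
  13 | 1-01  (sole → essential)
  14 | 1110  (sole → essential)
Essential prime implicants: 0-00, 1-01, 1110
Petrick residual → -011
Minimum SOP uses 4 PIs: b'cd + a'c'd' + ac'd + abcd'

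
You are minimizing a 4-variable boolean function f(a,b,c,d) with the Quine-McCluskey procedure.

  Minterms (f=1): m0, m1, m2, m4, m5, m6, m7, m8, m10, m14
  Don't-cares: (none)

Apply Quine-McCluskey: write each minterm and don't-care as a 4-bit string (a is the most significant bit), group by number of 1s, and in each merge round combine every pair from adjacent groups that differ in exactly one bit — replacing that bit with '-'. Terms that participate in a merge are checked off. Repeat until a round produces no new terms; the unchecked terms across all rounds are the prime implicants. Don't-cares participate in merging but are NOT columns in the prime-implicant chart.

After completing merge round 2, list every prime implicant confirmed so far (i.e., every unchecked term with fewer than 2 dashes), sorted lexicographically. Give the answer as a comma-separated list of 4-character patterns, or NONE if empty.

[col 0] 0000*, 0001*, 0010*, 0100*, 0101*, 0110*, 0111*, 1000*, 1010*, 1110*
[col 1] -000*, -010*, -110*, 0-00*, 0-01*, 0-10*, 00-0*, 000-*, 01-0*, 01-1*, 010-*, 011-*, 1-10*, 10-0*
[col 2] --10, -0-0, 0--0, 0-0-, 01--
Prime implicants: --10, -0-0, 0--0, 0-0-, 01--

NONE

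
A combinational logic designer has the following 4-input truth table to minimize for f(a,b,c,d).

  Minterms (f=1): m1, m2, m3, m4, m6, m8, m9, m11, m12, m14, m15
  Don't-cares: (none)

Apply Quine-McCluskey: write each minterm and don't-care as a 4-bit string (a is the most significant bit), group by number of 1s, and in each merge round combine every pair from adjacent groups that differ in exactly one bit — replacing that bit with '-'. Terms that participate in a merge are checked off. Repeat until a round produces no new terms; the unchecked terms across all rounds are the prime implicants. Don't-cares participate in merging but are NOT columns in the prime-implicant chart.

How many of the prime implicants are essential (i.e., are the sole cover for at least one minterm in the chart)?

2

size-2^0 implicants → 0001(✓)  0010(✓)  0011(✓)  0100(✓)  0110(✓)  1000(✓)  1001(✓)  1011(✓)  1100(✓)  1110(✓)  1111(✓)
size-2^1 implicants → -001(✓)  -011(✓)  -100(✓)  -110(✓)  0-10  00-1(✓)  001-  01-0(✓)  1-00  1-11  10-1(✓)  100-  11-0(✓)  111-
size-2^2 implicants → -0-1  -1-0
Unchecked terms (primes): -0-1, -1-0, 0-10, 001-, 1-00, 1-11, 100-, 111-
Minterm coverage:
  m1 ⊆ -0-1 [E]
  m2 ⊆ 0-10,001-
  m3 ⊆ -0-1,001-
  m4 ⊆ -1-0 [E]
  m6 ⊆ -1-0,0-10
  m8 ⊆ 1-00,100-
  m9 ⊆ -0-1,100-
  m11 ⊆ -0-1,1-11
  m12 ⊆ -1-0,1-00
  m14 ⊆ -1-0,111-
  m15 ⊆ 1-11,111-
E = {-0-1, -1-0}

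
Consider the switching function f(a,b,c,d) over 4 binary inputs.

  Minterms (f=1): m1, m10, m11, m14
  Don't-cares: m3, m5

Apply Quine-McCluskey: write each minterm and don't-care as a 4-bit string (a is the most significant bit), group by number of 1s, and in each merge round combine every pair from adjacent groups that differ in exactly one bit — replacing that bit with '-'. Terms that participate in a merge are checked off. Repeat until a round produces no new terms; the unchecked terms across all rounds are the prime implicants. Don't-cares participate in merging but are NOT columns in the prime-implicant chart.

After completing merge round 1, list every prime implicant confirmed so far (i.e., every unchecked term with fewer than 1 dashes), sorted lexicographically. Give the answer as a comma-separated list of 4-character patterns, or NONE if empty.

NONE

Round 0: 0001✓ 0011✓ 0101✓ 1010✓ 1011✓ 1110✓
Round 1: -011 0-01 00-1 1-10 101-
PIs = {-011, 0-01, 00-1, 1-10, 101-}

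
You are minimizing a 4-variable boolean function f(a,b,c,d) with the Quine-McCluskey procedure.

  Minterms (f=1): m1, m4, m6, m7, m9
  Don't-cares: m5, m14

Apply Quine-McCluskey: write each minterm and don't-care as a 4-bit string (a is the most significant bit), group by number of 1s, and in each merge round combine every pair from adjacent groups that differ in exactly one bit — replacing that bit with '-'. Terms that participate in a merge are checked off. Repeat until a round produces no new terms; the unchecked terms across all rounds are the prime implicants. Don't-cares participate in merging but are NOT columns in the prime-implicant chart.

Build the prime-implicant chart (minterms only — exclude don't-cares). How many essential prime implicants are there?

Round 0: 0001✓ 0100✓ 0101✓ 0110✓ 0111✓ 1001✓ 1110✓
Round 1: -001 -110 0-01 01-0✓ 01-1✓ 010-✓ 011-✓
Round 2: 01--
PIs = {-001, -110, 0-01, 01--}
Coverage chart:
  m1: -001,0-01
  m4: 01-- ←essential
  m6: -110,01--
  m7: 01-- ←essential
  m9: -001 ←essential
Essential: -001, 01--

2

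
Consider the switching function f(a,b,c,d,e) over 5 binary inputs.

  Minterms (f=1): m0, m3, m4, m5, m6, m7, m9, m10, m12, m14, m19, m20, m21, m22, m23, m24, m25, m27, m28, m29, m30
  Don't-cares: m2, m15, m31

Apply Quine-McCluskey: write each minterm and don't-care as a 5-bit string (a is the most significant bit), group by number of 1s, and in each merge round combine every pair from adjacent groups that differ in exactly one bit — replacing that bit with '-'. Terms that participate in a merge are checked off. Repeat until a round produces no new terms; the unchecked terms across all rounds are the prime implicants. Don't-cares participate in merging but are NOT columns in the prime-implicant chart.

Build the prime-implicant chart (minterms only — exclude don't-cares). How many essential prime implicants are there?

[col 0] 00000*, 00010*, 00011*, 00100*, 00101*, 00110*, 00111*, 01001*, 01010*, 01100*, 01110*, 01111*, 10011*, 10100*, 10101*, 10110*, 10111*, 11000*, 11001*, 11011*, 11100*, 11101*, 11110*, 11111*
[col 1] -0011*, -0100*, -0101*, -0110*, -0111*, -1001, -1100*, -1110*, -1111*, 0-010*, 0-100*, 0-110*, 0-111*, 00-00*, 00-10*, 00-11*, 000-0*, 0001-*, 001-0*, 001-1*, 0010-*, 0011-*, 01-10*, 011-0*, 0111-*, 1-011*, 1-100*, 1-101*, 1-110*, 1-111*, 10-11*, 101-0*, 101-1*, 1010-*, 1011-*, 11-00*, 11-01*, 11-11*, 110-1*, 1100-*, 111-0*, 111-1*, 1110-*, 1111-*
[col 2] --100*, --110*, --111*, -0-11, -01-0*, -01-1*, -010-*, -011-*, -11-0*, -111-*, 0--10, 0-1-0*, 0-11-*, 00--0, 00-1-, 001--*, 1--11, 1-1-0*, 1-1-1*, 1-10-*, 1-11-*, 101--*, 11--1, 11-0-, 111--*
[col 3] --1-0, --11-, -01--, 1-1--
Prime implicants: --1-0, --11-, -0-11, -01--, -1001, 0--10, 00--0, 00-1-, 1--11, 1-1--, 11--1, 11-0-
PI chart (minterm → PIs covering it):
  0 | 00--0  (sole → essential)
  3 | -0-11,00-1-
  4 | --1-0,-01--,00--0
  5 | -01--  (sole → essential)
  6 | --1-0,--11-,-01--,0--10,00--0,00-1-
  7 | --11-,-0-11,-01--,00-1-
  9 | -1001  (sole → essential)
  10 | 0--10  (sole → essential)
  12 | --1-0  (sole → essential)
  14 | --1-0,--11-,0--10
  19 | -0-11,1--11
  20 | --1-0,-01--,1-1--
  21 | -01--,1-1--
  22 | --1-0,--11-,-01--,1-1--
  23 | --11-,-0-11,-01--,1--11,1-1--
  24 | 11-0-  (sole → essential)
  25 | -1001,11--1,11-0-
  27 | 1--11,11--1
  28 | --1-0,1-1--,11-0-
  29 | 1-1--,11--1,11-0-
  30 | --1-0,--11-,1-1--
Essential prime implicants: --1-0, -01--, -1001, 0--10, 00--0, 11-0-

6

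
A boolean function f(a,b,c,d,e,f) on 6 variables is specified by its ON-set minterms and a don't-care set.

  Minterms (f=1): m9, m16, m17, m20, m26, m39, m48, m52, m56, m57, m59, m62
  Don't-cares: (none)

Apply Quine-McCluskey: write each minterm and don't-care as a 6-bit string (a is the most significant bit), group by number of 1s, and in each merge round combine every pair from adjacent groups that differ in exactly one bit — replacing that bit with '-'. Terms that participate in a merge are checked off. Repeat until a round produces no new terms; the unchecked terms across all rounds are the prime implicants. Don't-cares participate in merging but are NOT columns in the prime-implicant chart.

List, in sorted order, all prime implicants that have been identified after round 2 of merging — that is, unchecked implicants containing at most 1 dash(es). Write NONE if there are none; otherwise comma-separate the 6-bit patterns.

001001, 01000-, 011010, 100111, 11-000, 1110-1, 11100-, 111110

[col 0] 001001, 010000*, 010001*, 010100*, 011010, 100111, 110000*, 110100*, 111000*, 111001*, 111011*, 111110
[col 1] -10000*, -10100*, 010-00*, 01000-, 11-000, 110-00*, 1110-1, 11100-
[col 2] -10-00
Prime implicants: -10-00, 001001, 01000-, 011010, 100111, 11-000, 1110-1, 11100-, 111110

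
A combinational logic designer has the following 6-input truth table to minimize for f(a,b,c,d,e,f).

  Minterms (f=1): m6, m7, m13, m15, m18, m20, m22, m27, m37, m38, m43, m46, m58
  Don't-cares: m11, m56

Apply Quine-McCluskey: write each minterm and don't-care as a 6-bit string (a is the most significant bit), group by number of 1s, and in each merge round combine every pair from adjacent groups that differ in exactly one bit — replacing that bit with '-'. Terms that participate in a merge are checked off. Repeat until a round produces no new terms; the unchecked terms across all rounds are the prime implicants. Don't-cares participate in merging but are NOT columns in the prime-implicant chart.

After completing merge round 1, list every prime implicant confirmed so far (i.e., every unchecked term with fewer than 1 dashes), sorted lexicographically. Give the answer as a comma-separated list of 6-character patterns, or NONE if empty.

size-2^0 implicants → 000110(✓)  000111(✓)  001011(✓)  001101(✓)  001111(✓)  010010(✓)  010100(✓)  010110(✓)  011011(✓)  100101  100110(✓)  101011(✓)  101110(✓)  111000(✓)  111010(✓)
size-2^1 implicants → -00110  -01011  0-0110  0-1011  00-111  00011-  001-11  0011-1  010-10  0101-0  10-110  1110-0
Unchecked terms (primes): -00110, -01011, 0-0110, 0-1011, 00-111, 00011-, 001-11, 0011-1, 010-10, 0101-0, 10-110, 100101, 1110-0

100101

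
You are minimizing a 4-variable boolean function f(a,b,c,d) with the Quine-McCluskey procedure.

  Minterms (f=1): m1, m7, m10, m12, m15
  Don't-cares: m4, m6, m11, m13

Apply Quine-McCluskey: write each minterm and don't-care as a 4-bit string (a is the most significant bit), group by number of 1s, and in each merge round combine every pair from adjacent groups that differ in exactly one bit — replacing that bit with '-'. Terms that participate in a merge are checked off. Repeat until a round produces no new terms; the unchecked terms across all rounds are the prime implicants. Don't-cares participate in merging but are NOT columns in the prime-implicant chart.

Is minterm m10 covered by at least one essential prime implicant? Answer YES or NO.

YES

size-2^0 implicants → 0001  0100(✓)  0110(✓)  0111(✓)  1010(✓)  1011(✓)  1100(✓)  1101(✓)  1111(✓)
size-2^1 implicants → -100  -111  01-0  011-  1-11  101-  11-1  110-
Unchecked terms (primes): -100, -111, 0001, 01-0, 011-, 1-11, 101-, 11-1, 110-
Minterm coverage:
  m1 ⊆ 0001 [E]
  m7 ⊆ -111,011-
  m10 ⊆ 101- [E]
  m12 ⊆ -100,110-
  m15 ⊆ -111,1-11,11-1
E = {0001, 101-}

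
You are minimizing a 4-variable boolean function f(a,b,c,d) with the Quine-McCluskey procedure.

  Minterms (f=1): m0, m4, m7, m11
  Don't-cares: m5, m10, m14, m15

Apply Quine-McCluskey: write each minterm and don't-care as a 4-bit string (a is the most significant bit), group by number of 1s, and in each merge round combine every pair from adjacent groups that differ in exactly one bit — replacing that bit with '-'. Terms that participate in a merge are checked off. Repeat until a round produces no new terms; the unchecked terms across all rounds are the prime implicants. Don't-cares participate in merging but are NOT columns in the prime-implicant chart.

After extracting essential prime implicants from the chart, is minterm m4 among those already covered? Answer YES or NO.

[col 0] 0000*, 0100*, 0101*, 0111*, 1010*, 1011*, 1110*, 1111*
[col 1] -111, 0-00, 01-1, 010-, 1-10*, 1-11*, 101-*, 111-*
[col 2] 1-1-
Prime implicants: -111, 0-00, 01-1, 010-, 1-1-
PI chart (minterm → PIs covering it):
  0 | 0-00  (sole → essential)
  4 | 0-00,010-
  7 | -111,01-1
  11 | 1-1-  (sole → essential)
Essential prime implicants: 0-00, 1-1-

YES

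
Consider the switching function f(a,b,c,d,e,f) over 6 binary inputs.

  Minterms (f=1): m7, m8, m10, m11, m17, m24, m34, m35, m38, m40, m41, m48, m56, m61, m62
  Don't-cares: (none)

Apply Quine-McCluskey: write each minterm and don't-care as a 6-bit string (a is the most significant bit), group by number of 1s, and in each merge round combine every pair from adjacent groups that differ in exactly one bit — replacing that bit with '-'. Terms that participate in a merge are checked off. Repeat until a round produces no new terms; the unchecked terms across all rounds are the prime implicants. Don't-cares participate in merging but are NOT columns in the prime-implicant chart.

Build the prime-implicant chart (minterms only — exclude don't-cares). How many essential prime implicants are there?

10

size-2^0 implicants → 000111  001000(✓)  001010(✓)  001011(✓)  010001  011000(✓)  100010(✓)  100011(✓)  100110(✓)  101000(✓)  101001(✓)  110000(✓)  111000(✓)  111101  111110
size-2^1 implicants → -01000(✓)  -11000(✓)  0-1000(✓)  0010-0  00101-  1-1000(✓)  100-10  10001-  10100-  11-000
size-2^2 implicants → --1000
Unchecked terms (primes): --1000, 000111, 0010-0, 00101-, 010001, 100-10, 10001-, 10100-, 11-000, 111101, 111110
Minterm coverage:
  m7 ⊆ 000111 [E]
  m8 ⊆ --1000,0010-0
  m10 ⊆ 0010-0,00101-
  m11 ⊆ 00101- [E]
  m17 ⊆ 010001 [E]
  m24 ⊆ --1000 [E]
  m34 ⊆ 100-10,10001-
  m35 ⊆ 10001- [E]
  m38 ⊆ 100-10 [E]
  m40 ⊆ --1000,10100-
  m41 ⊆ 10100- [E]
  m48 ⊆ 11-000 [E]
  m56 ⊆ --1000,11-000
  m61 ⊆ 111101 [E]
  m62 ⊆ 111110 [E]
E = {--1000, 000111, 00101-, 010001, 100-10, 10001-, 10100-, 11-000, 111101, 111110}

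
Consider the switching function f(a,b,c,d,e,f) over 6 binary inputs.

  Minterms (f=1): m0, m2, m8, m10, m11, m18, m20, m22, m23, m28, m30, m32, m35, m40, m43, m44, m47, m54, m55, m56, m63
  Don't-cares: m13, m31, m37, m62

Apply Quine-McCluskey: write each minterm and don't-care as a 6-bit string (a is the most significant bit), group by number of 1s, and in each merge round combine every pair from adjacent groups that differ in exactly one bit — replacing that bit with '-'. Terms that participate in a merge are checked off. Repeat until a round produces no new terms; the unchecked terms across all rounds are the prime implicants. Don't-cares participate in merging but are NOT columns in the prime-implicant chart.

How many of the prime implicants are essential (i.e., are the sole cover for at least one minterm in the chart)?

Round 0: 000000✓ 000010✓ 001000✓ 001010✓ 001011✓ 001101 010010✓ 010100✓ 010110✓ 010111✓ 011100✓ 011110✓ 011111✓ 100000✓ 100011✓ 100101 101000✓ 101011✓ 101100✓ 101111✓ 110110✓ 110111✓ 111000✓ 111110✓ 111111✓
Round 1: -00000✓ -01000✓ -01011 -10110✓ -10111✓ -11110✓ -11111✓ 0-0010 00-000✓ 00-010✓ 0000-0✓ 0010-0✓ 00101- 01-100✓ 01-110✓ 01-111✓ 010-10 0101-0✓ 01011-✓ 0111-0✓ 01111-✓ 1-1000 1-1111 10-000✓ 10-011 101-00 101-11 11-110✓ 11-111✓ 11011-✓ 11111-✓
Round 2: -0-000 -1-110✓ -1-111✓ -1011-✓ -1111-✓ 00-0-0 01-1-0 01-11-✓ 11-11-✓
Round 3: -1-11-
PIs = {-0-000, -01011, -1-11-, 0-0010, 00-0-0, 00101-, 001101, 01-1-0, 010-10, 1-1000, 1-1111, 10-011, 100101, 101-00, 101-11}
Coverage chart:
  m0: -0-000,00-0-0
  m2: 0-0010,00-0-0
  m8: -0-000,00-0-0
  m10: 00-0-0,00101-
  m11: -01011,00101-
  m18: 0-0010,010-10
  m20: 01-1-0 ←essential
  m22: -1-11-,01-1-0,010-10
  m23: -1-11- ←essential
  m28: 01-1-0 ←essential
  m30: -1-11-,01-1-0
  m32: -0-000 ←essential
  m35: 10-011 ←essential
  m40: -0-000,1-1000,101-00
  m43: -01011,10-011,101-11
  m44: 101-00 ←essential
  m47: 1-1111,101-11
  m54: -1-11- ←essential
  m55: -1-11- ←essential
  m56: 1-1000 ←essential
  m63: -1-11-,1-1111
Essential: -0-000, -1-11-, 01-1-0, 1-1000, 10-011, 101-00

6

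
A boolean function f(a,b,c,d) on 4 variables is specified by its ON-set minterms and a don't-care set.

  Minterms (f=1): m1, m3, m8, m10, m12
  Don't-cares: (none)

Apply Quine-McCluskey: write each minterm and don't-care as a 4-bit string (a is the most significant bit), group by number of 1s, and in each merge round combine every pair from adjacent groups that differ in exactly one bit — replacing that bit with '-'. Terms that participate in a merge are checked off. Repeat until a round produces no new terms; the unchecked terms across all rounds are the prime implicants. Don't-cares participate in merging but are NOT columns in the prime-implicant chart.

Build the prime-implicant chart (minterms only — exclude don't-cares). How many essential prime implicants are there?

size-2^0 implicants → 0001(✓)  0011(✓)  1000(✓)  1010(✓)  1100(✓)
size-2^1 implicants → 00-1  1-00  10-0
Unchecked terms (primes): 00-1, 1-00, 10-0
Minterm coverage:
  m1 ⊆ 00-1 [E]
  m3 ⊆ 00-1 [E]
  m8 ⊆ 1-00,10-0
  m10 ⊆ 10-0 [E]
  m12 ⊆ 1-00 [E]
E = {00-1, 1-00, 10-0}

3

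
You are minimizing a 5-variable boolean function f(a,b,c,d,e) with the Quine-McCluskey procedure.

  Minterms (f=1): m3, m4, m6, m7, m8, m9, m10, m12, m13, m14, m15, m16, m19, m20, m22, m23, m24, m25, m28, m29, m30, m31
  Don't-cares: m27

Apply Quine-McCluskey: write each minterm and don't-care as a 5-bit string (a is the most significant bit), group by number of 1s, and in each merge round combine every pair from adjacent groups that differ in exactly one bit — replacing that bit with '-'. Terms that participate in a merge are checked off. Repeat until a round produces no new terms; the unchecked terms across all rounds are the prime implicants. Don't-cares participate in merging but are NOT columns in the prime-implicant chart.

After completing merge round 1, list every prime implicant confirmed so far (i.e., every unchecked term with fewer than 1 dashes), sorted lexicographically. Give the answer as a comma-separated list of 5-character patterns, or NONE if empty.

size-2^0 implicants → 00011(✓)  00100(✓)  00110(✓)  00111(✓)  01000(✓)  01001(✓)  01010(✓)  01100(✓)  01101(✓)  01110(✓)  01111(✓)  10000(✓)  10011(✓)  10100(✓)  10110(✓)  10111(✓)  11000(✓)  11001(✓)  11011(✓)  11100(✓)  11101(✓)  11110(✓)  11111(✓)
size-2^1 implicants → -0011(✓)  -0100(✓)  -0110(✓)  -0111(✓)  -1000(✓)  -1001(✓)  -1100(✓)  -1101(✓)  -1110(✓)  -1111(✓)  0-100(✓)  0-110(✓)  0-111(✓)  00-11(✓)  001-0(✓)  0011-(✓)  01-00(✓)  01-01(✓)  01-10(✓)  010-0(✓)  0100-(✓)  011-0(✓)  011-1(✓)  0110-(✓)  0111-(✓)  1-000(✓)  1-011(✓)  1-100(✓)  1-110(✓)  1-111(✓)  10-00(✓)  10-11(✓)  101-0(✓)  1011-(✓)  11-00(✓)  11-01(✓)  11-11(✓)  110-1(✓)  1100-(✓)  111-0(✓)  111-1(✓)  1110-(✓)  1111-(✓)
size-2^2 implicants → --100(✓)  --110(✓)  --111(✓)  -0-11  -01-0(✓)  -011-(✓)  -1-00(✓)  -1-01(✓)  -100-(✓)  -11-0(✓)  -11-1(✓)  -110-(✓)  -111-(✓)  0-1-0(✓)  0-11-(✓)  01--0  01-0-(✓)  011--(✓)  1--00  1--11  1-1-0(✓)  1-11-(✓)  11--1  11-0-(✓)  111--(✓)
size-2^3 implicants → --1-0  --11-  -1-0-  -11--
Unchecked terms (primes): --1-0, --11-, -0-11, -1-0-, -11--, 01--0, 1--00, 1--11, 11--1

NONE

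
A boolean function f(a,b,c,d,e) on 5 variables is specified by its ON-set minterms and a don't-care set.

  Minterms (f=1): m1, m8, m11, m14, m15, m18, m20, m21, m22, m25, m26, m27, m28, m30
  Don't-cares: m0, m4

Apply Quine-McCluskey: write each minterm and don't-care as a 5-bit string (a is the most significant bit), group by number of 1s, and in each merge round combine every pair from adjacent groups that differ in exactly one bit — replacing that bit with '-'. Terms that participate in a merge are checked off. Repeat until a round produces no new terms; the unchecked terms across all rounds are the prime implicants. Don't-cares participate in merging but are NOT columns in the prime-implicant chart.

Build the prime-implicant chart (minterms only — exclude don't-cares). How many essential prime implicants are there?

6

[col 0] 00000*, 00001*, 00100*, 01000*, 01011*, 01110*, 01111*, 10010*, 10100*, 10101*, 10110*, 11001*, 11010*, 11011*, 11100*, 11110*
[col 1] -0100, -1011, -1110, 0-000, 00-00, 0000-, 01-11, 0111-, 1-010*, 1-100*, 1-110*, 10-10*, 101-0*, 1010-, 11-10*, 110-1, 1101-, 111-0*
[col 2] 1--10, 1-1-0
Prime implicants: -0100, -1011, -1110, 0-000, 00-00, 0000-, 01-11, 0111-, 1--10, 1-1-0, 1010-, 110-1, 1101-
PI chart (minterm → PIs covering it):
  1 | 0000-  (sole → essential)
  8 | 0-000  (sole → essential)
  11 | -1011,01-11
  14 | -1110,0111-
  15 | 01-11,0111-
  18 | 1--10  (sole → essential)
  20 | -0100,1-1-0,1010-
  21 | 1010-  (sole → essential)
  22 | 1--10,1-1-0
  25 | 110-1  (sole → essential)
  26 | 1--10,1101-
  27 | -1011,110-1,1101-
  28 | 1-1-0  (sole → essential)
  30 | -1110,1--10,1-1-0
Essential prime implicants: 0-000, 0000-, 1--10, 1-1-0, 1010-, 110-1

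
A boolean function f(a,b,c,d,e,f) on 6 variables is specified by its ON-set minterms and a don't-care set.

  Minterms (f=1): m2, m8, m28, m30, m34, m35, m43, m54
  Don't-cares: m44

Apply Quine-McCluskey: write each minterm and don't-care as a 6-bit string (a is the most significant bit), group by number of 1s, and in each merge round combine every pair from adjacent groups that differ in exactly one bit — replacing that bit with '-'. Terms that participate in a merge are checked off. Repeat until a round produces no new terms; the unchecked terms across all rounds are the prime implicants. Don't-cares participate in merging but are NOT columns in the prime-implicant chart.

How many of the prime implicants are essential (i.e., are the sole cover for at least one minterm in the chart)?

Round 0: 000010✓ 001000 011100✓ 011110✓ 100010✓ 100011✓ 101011✓ 101100 110110
Round 1: -00010 0111-0 10-011 10001-
PIs = {-00010, 001000, 0111-0, 10-011, 10001-, 101100, 110110}
Coverage chart:
  m2: -00010 ←essential
  m8: 001000 ←essential
  m28: 0111-0 ←essential
  m30: 0111-0 ←essential
  m34: -00010,10001-
  m35: 10-011,10001-
  m43: 10-011 ←essential
  m54: 110110 ←essential
Essential: -00010, 001000, 0111-0, 10-011, 110110

5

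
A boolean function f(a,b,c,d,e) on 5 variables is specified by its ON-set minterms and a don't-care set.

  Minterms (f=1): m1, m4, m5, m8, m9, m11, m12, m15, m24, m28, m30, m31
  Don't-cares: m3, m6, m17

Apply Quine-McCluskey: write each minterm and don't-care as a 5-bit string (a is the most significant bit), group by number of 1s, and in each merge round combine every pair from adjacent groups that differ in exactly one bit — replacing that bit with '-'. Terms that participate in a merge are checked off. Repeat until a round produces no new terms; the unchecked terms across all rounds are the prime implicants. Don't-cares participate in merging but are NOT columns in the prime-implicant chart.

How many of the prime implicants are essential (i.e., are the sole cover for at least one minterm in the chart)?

1

Round 0: 00001✓ 00011✓ 00100✓ 00101✓ 00110✓ 01000✓ 01001✓ 01011✓ 01100✓ 01111✓ 10001✓ 11000✓ 11100✓ 11110✓ 11111✓
Round 1: -0001 -1000✓ -1100✓ -1111 0-001✓ 0-011✓ 0-100 00-01 000-1✓ 001-0 0010- 01-00✓ 01-11 010-1✓ 0100- 11-00✓ 111-0 1111-
Round 2: -1-00 0-0-1
PIs = {-0001, -1-00, -1111, 0-0-1, 0-100, 00-01, 001-0, 0010-, 01-11, 0100-, 111-0, 1111-}
Coverage chart:
  m1: -0001,0-0-1,00-01
  m4: 0-100,001-0,0010-
  m5: 00-01,0010-
  m8: -1-00,0100-
  m9: 0-0-1,0100-
  m11: 0-0-1,01-11
  m12: -1-00,0-100
  m15: -1111,01-11
  m24: -1-00 ←essential
  m28: -1-00,111-0
  m30: 111-0,1111-
  m31: -1111,1111-
Essential: -1-00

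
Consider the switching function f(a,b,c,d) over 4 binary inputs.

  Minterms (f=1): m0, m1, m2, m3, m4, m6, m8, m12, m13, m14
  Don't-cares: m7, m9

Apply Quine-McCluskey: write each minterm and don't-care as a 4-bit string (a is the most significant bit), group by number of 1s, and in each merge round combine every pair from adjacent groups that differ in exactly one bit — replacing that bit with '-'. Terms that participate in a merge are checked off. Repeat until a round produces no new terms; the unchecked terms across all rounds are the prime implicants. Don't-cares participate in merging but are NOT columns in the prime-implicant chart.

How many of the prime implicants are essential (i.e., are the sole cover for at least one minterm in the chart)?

[col 0] 0000*, 0001*, 0010*, 0011*, 0100*, 0110*, 0111*, 1000*, 1001*, 1100*, 1101*, 1110*
[col 1] -000*, -001*, -100*, -110*, 0-00*, 0-10*, 0-11*, 00-0*, 00-1*, 000-*, 001-*, 01-0*, 011-*, 1-00*, 1-01*, 100-*, 11-0*, 110-*
[col 2] --00, -00-, -1-0, 0--0, 0-1-, 00--, 1-0-
Prime implicants: --00, -00-, -1-0, 0--0, 0-1-, 00--, 1-0-
PI chart (minterm → PIs covering it):
  0 | --00,-00-,0--0,00--
  1 | -00-,00--
  2 | 0--0,0-1-,00--
  3 | 0-1-,00--
  4 | --00,-1-0,0--0
  6 | -1-0,0--0,0-1-
  8 | --00,-00-,1-0-
  12 | --00,-1-0,1-0-
  13 | 1-0-  (sole → essential)
  14 | -1-0  (sole → essential)
Essential prime implicants: -1-0, 1-0-

2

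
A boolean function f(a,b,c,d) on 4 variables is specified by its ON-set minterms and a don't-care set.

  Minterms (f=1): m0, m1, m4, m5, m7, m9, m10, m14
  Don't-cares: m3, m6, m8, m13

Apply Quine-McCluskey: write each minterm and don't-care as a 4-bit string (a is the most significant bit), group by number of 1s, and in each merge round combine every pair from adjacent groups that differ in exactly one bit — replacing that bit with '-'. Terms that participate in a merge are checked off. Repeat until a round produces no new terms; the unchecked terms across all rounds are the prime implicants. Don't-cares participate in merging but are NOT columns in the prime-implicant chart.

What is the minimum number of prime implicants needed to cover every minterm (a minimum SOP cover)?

3

Round 0: 0000✓ 0001✓ 0011✓ 0100✓ 0101✓ 0110✓ 0111✓ 1000✓ 1001✓ 1010✓ 1101✓ 1110✓
Round 1: -000✓ -001✓ -101✓ -110 0-00✓ 0-01✓ 0-11✓ 00-1✓ 000-✓ 01-0✓ 01-1✓ 010-✓ 011-✓ 1-01✓ 1-10 10-0 100-✓
Round 2: --01 -00- 0--1 0-0- 01--
PIs = {--01, -00-, -110, 0--1, 0-0-, 01--, 1-10, 10-0}
Coverage chart:
  m0: -00-,0-0-
  m1: --01,-00-,0--1,0-0-
  m4: 0-0-,01--
  m5: --01,0--1,0-0-,01--
  m7: 0--1,01--
  m9: --01,-00-
  m10: 1-10,10-0
  m14: -110,1-10
(no essential prime implicants)
Petrick residual → -00-, 01--, 1-10
Min cover (3 terms): b'c' + a'b + acd'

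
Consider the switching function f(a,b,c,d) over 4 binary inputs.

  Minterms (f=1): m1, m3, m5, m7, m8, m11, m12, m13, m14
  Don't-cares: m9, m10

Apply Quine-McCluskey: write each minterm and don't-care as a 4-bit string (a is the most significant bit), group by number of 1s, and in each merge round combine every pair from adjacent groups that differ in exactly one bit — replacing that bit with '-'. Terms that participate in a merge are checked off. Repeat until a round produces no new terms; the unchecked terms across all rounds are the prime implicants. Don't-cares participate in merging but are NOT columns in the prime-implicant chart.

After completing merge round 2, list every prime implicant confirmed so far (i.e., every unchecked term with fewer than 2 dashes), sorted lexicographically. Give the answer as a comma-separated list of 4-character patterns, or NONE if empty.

[col 0] 0001*, 0011*, 0101*, 0111*, 1000*, 1001*, 1010*, 1011*, 1100*, 1101*, 1110*
[col 1] -001*, -011*, -101*, 0-01*, 0-11*, 00-1*, 01-1*, 1-00*, 1-01*, 1-10*, 10-0*, 10-1*, 100-*, 101-*, 11-0*, 110-*
[col 2] --01, -0-1, 0--1, 1--0, 1-0-, 10--
Prime implicants: --01, -0-1, 0--1, 1--0, 1-0-, 10--

NONE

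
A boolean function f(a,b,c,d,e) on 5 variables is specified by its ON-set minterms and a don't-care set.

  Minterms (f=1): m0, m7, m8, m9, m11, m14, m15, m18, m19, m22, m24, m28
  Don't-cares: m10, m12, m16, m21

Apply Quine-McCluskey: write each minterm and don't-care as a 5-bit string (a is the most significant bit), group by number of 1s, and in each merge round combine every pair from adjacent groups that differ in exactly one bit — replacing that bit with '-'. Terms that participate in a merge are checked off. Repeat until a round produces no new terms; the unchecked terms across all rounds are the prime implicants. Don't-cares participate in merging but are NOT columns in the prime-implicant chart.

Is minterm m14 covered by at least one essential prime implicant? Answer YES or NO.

[col 0] 00000*, 00111*, 01000*, 01001*, 01010*, 01011*, 01100*, 01110*, 01111*, 10000*, 10010*, 10011*, 10101, 10110*, 11000*, 11100*
[col 1] -0000*, -1000*, -1100*, 0-000*, 0-111, 01-00*, 01-10*, 01-11*, 010-0*, 010-1*, 0100-*, 0101-*, 011-0*, 0111-*, 1-000*, 10-10, 100-0, 1001-, 11-00*
[col 2] --000, -1-00, 01--0, 01-1-, 010--
Prime implicants: --000, -1-00, 0-111, 01--0, 01-1-, 010--, 10-10, 100-0, 1001-, 10101
PI chart (minterm → PIs covering it):
  0 | --000  (sole → essential)
  7 | 0-111  (sole → essential)
  8 | --000,-1-00,01--0,010--
  9 | 010--  (sole → essential)
  11 | 01-1-,010--
  14 | 01--0,01-1-
  15 | 0-111,01-1-
  18 | 10-10,100-0,1001-
  19 | 1001-  (sole → essential)
  22 | 10-10  (sole → essential)
  24 | --000,-1-00
  28 | -1-00  (sole → essential)
Essential prime implicants: --000, -1-00, 0-111, 010--, 10-10, 1001-

NO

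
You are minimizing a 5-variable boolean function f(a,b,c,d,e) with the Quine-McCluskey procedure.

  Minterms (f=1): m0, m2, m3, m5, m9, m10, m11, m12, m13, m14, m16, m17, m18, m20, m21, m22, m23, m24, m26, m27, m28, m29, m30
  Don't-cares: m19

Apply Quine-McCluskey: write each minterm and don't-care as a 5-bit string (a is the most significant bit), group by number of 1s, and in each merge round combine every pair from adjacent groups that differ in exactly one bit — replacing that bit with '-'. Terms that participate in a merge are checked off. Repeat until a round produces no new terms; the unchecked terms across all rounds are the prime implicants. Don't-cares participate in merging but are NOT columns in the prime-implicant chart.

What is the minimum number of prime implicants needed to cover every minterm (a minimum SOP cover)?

7

size-2^0 implicants → 00000(✓)  00010(✓)  00011(✓)  00101(✓)  01001(✓)  01010(✓)  01011(✓)  01100(✓)  01101(✓)  01110(✓)  10000(✓)  10001(✓)  10010(✓)  10011(✓)  10100(✓)  10101(✓)  10110(✓)  10111(✓)  11000(✓)  11010(✓)  11011(✓)  11100(✓)  11101(✓)  11110(✓)
size-2^1 implicants → -0000(✓)  -0010(✓)  -0011(✓)  -0101(✓)  -1010(✓)  -1011(✓)  -1100(✓)  -1101(✓)  -1110(✓)  0-010(✓)  0-011(✓)  0-101(✓)  000-0(✓)  0001-(✓)  01-01  01-10(✓)  010-1  0101-(✓)  011-0(✓)  0110-(✓)  1-000(✓)  1-010(✓)  1-011(✓)  1-100(✓)  1-101(✓)  1-110(✓)  10-00(✓)  10-01(✓)  10-10(✓)  10-11(✓)  100-0(✓)  100-1(✓)  1000-(✓)  1001-(✓)  101-0(✓)  101-1(✓)  1010-(✓)  1011-(✓)  11-00(✓)  11-10(✓)  110-0(✓)  1101-(✓)  111-0(✓)  1110-(✓)
size-2^2 implicants → --010(✓)  --011(✓)  --101  -00-0  -001-(✓)  -1-10  -101-(✓)  -11-0  -110-  0-01-(✓)  1--00(✓)  1--10(✓)  1-0-0(✓)  1-01-(✓)  1-1-0(✓)  1-10-  10--0(✓)  10--1(✓)  10-0-(✓)  10-1-(✓)  100--(✓)  101--(✓)  11--0(✓)
size-2^3 implicants → --01-  1---0  10---
Unchecked terms (primes): --01-, --101, -00-0, -1-10, -11-0, -110-, 01-01, 010-1, 1---0, 1-10-, 10---
Minterm coverage:
  m0 ⊆ -00-0 [E]
  m2 ⊆ --01-,-00-0
  m3 ⊆ --01- [E]
  m5 ⊆ --101 [E]
  m9 ⊆ 01-01,010-1
  m10 ⊆ --01-,-1-10
  m11 ⊆ --01-,010-1
  m12 ⊆ -11-0,-110-
  m13 ⊆ --101,-110-,01-01
  m14 ⊆ -1-10,-11-0
  m16 ⊆ -00-0,1---0,10---
  m17 ⊆ 10--- [E]
  m18 ⊆ --01-,-00-0,1---0,10---
  m20 ⊆ 1---0,1-10-,10---
  m21 ⊆ --101,1-10-,10---
  m22 ⊆ 1---0,10---
  m23 ⊆ 10--- [E]
  m24 ⊆ 1---0 [E]
  m26 ⊆ --01-,-1-10,1---0
  m27 ⊆ --01- [E]
  m28 ⊆ -11-0,-110-,1---0,1-10-
  m29 ⊆ --101,-110-,1-10-
  m30 ⊆ -1-10,-11-0,1---0
E = {--01-, --101, -00-0, 1---0, 10---}
Petrick residual → -11-0, 01-01
Cover = c'd + cd'e + b'c'e' + bce' + a'bd'e + ae' + ab'  |cover|=7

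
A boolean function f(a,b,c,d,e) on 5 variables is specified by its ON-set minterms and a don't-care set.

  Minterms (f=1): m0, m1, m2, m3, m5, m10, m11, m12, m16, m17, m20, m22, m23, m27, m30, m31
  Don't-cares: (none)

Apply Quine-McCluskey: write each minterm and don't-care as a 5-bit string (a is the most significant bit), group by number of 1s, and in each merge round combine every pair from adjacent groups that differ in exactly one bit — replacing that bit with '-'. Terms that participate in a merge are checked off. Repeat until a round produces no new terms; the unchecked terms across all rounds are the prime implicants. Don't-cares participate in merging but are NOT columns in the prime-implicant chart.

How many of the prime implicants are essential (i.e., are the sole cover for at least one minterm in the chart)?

5

size-2^0 implicants → 00000(✓)  00001(✓)  00010(✓)  00011(✓)  00101(✓)  01010(✓)  01011(✓)  01100  10000(✓)  10001(✓)  10100(✓)  10110(✓)  10111(✓)  11011(✓)  11110(✓)  11111(✓)
size-2^1 implicants → -0000(✓)  -0001(✓)  -1011  0-010(✓)  0-011(✓)  00-01  000-0(✓)  000-1(✓)  0000-(✓)  0001-(✓)  0101-(✓)  1-110(✓)  1-111(✓)  10-00  1000-(✓)  101-0  1011-(✓)  11-11  1111-(✓)
size-2^2 implicants → -000-  0-01-  000--  1-11-
Unchecked terms (primes): -000-, -1011, 0-01-, 00-01, 000--, 01100, 1-11-, 10-00, 101-0, 11-11
Minterm coverage:
  m0 ⊆ -000-,000--
  m1 ⊆ -000-,00-01,000--
  m2 ⊆ 0-01-,000--
  m3 ⊆ 0-01-,000--
  m5 ⊆ 00-01 [E]
  m10 ⊆ 0-01- [E]
  m11 ⊆ -1011,0-01-
  m12 ⊆ 01100 [E]
  m16 ⊆ -000-,10-00
  m17 ⊆ -000- [E]
  m20 ⊆ 10-00,101-0
  m22 ⊆ 1-11-,101-0
  m23 ⊆ 1-11- [E]
  m27 ⊆ -1011,11-11
  m30 ⊆ 1-11- [E]
  m31 ⊆ 1-11-,11-11
E = {-000-, 0-01-, 00-01, 01100, 1-11-}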